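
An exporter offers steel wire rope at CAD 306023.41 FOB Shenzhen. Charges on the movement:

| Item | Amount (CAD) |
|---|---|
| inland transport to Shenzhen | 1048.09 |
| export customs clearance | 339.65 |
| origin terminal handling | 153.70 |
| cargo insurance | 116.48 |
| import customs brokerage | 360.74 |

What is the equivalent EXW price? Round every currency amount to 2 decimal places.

Not relevant to the conversion: brokerage, insurance — on the buyer under both terms; not part of either seller's price.
From FOB to EXW, the seller no longer bears: inland to port, export clearance, origin terminal.
EXW price = 306023.41 − 1048.09 − 339.65 − 153.70 = 304481.97

EXW price: CAD 304481.97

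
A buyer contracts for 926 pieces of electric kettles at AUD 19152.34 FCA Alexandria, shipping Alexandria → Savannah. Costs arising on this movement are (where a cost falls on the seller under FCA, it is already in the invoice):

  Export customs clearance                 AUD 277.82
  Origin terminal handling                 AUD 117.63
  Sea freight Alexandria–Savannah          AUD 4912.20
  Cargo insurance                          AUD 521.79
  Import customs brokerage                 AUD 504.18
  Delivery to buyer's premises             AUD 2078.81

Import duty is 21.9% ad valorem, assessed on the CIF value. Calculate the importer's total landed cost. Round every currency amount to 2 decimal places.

Total landed cost: AUD 32697.12

FCA: the seller delivers export-cleared goods to the carrier; the buyer bears costs from that point.
Already in the invoice (seller's account under FCA): export clearance — exclude.
CIF value = FCA price + origin terminal + freight + insurance = 19152.34 + 117.63 + 4912.20 + 521.79 = 24703.96
Import duty = 24703.96 × 21.9% = 5410.17
Buyer bears: origin terminal 117.63 + freight 4912.20 + insurance 521.79 + brokerage 504.18 + delivery 2078.81 + duty 5410.17 = 13544.78
Landed cost = invoice 19152.34 + 13544.78 = 32697.12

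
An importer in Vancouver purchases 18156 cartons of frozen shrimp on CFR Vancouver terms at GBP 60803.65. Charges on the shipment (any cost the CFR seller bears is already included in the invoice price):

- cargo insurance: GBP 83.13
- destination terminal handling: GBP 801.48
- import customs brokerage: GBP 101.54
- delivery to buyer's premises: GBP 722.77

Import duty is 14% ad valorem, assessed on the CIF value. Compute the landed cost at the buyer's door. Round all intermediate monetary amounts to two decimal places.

CFR: the seller pays costs through ocean freight to the destination port, but not insurance.
CIF value = CFR price + insurance = 60803.65 + 83.13 = 60886.78
Import duty = 60886.78 × 14% = 8524.15
Buyer bears: insurance 83.13 + destination terminal 801.48 + brokerage 101.54 + delivery 722.77 + duty 8524.15 = 10233.07
Landed cost = invoice 60803.65 + 10233.07 = 71036.72

Total landed cost: GBP 71036.72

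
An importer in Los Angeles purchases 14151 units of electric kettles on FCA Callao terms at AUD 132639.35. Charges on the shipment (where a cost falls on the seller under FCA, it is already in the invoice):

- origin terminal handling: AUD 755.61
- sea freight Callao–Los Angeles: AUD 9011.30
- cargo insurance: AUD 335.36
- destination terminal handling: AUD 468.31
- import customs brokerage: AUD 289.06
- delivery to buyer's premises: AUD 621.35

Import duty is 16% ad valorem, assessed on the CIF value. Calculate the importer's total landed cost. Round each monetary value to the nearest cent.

FCA: the seller delivers export-cleared goods to the carrier; the buyer bears costs from that point.
CIF value = FCA price + origin terminal + freight + insurance = 132639.35 + 755.61 + 9011.30 + 335.36 = 142741.62
Import duty = 142741.62 × 16% = 22838.66
Buyer bears: origin terminal 755.61 + freight 9011.30 + insurance 335.36 + destination terminal 468.31 + brokerage 289.06 + delivery 621.35 + duty 22838.66 = 34319.65
Landed cost = invoice 132639.35 + 34319.65 = 166959.00

Total landed cost: AUD 166959.00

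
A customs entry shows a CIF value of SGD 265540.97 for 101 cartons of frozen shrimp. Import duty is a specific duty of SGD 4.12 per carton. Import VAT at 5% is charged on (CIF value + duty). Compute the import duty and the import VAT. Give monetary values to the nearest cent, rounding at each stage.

Import duty = 101 × 4.12 = 416.12
VAT base = CIF + duty = 265540.97 + 416.12 = 265957.09
Import VAT = 265957.09 × 5% = 13297.85

Import duty: SGD 416.12; import VAT: SGD 13297.85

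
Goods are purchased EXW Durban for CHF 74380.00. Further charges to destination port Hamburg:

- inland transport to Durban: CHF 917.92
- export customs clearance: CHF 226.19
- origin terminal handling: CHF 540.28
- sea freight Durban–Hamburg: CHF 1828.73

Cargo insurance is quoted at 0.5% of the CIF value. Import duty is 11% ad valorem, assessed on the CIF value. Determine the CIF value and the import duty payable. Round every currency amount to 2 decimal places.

Let C be the CIF value. C = EXW price + pre-shipment costs + freight + 0.5% × C
C − 0.5% × C = 74380.00 + 917.92 + 226.19 + 540.28 + 1828.73
0.995 × C = 77893.12
C = 77893.12 / 0.995 = 78284.54
Insurance premium = 0.5% × 78284.54 = 391.42
Import duty = 78284.54 × 11% = 8611.30

CIF value: CHF 78284.54; import duty: CHF 8611.30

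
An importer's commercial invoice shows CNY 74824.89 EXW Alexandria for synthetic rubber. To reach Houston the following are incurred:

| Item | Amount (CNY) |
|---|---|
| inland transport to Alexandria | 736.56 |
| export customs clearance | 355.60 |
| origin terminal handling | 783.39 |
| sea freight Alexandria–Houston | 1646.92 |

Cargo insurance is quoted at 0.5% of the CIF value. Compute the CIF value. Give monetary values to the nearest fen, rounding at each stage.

CIF value: CNY 78741.07

Let C be the CIF value. C = EXW price + pre-shipment costs + freight + 0.5% × C
C − 0.5% × C = 74824.89 + 736.56 + 355.60 + 783.39 + 1646.92
0.995 × C = 78347.36
C = 78347.36 / 0.995 = 78741.07
Insurance premium = 0.5% × 78741.07 = 393.71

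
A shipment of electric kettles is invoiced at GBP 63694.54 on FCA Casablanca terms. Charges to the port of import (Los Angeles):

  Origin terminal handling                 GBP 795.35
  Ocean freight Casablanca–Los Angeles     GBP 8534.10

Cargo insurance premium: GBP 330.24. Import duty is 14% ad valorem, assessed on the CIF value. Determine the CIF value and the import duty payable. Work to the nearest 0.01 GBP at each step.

CIF value: GBP 73354.23; import duty: GBP 10269.59

CIF = FCA price + pre-shipment costs + freight + insurance
CIF = 63694.54 + 795.35 + 8534.10 + 330.24 = 73354.23
Import duty = 73354.23 × 14% = 10269.59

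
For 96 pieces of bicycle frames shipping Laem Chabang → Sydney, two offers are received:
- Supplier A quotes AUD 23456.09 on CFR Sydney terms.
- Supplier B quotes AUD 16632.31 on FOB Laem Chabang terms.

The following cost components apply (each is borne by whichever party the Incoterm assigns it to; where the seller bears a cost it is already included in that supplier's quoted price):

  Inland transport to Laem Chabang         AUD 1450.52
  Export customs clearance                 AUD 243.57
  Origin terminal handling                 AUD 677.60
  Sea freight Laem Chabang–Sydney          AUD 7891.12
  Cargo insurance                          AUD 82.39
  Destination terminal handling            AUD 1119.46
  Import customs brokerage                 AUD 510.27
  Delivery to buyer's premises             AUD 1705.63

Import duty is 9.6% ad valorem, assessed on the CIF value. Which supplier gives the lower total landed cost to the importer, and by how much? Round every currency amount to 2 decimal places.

Supplier A (CFR):
CIF value = CFR price + insurance = 23456.09 + 82.39 = 23538.48
Import duty = 23538.48 × 9.6% = 2259.69
Buyer bears (A): 82.39 + 1119.46 + 510.27 + 1705.63 = 3417.75
Landed cost (A) = invoice 23456.09 + 3417.75 + duty 2259.69 = 29133.53
Supplier B (FOB):
CIF value = FOB price + freight + insurance = 16632.31 + 7891.12 + 82.39 = 24605.82
Import duty = 24605.82 × 9.6% = 2362.16
Buyer bears (B): 7891.12 + 82.39 + 1119.46 + 510.27 + 1705.63 = 11308.87
Landed cost (B) = invoice 16632.31 + 11308.87 + duty 2362.16 = 30303.34
Difference = |29133.53 − 30303.34| = 1169.81

Supplier A is cheaper by AUD 1169.81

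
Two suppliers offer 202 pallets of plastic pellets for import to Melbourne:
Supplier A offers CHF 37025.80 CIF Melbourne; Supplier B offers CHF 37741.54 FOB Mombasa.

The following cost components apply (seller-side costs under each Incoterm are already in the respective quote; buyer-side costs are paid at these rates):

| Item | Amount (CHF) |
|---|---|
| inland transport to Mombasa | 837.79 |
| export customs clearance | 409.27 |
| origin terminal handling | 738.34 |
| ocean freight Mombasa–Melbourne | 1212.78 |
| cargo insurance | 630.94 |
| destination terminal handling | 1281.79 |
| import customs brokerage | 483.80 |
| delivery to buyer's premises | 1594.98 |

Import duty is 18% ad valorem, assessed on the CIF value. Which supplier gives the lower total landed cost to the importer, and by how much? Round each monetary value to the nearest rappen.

Supplier A is cheaper by CHF 3020.17

Supplier A (CIF):
The CIF price already equals the CIF value: 37025.80
Import duty = 37025.80 × 18% = 6664.64
Buyer bears (A): 1281.79 + 483.80 + 1594.98 = 3360.57
Landed cost (A) = invoice 37025.80 + 3360.57 + duty 6664.64 = 47051.01
Supplier B (FOB):
CIF value = FOB price + freight + insurance = 37741.54 + 1212.78 + 630.94 = 39585.26
Import duty = 39585.26 × 18% = 7125.35
Buyer bears (B): 1212.78 + 630.94 + 1281.79 + 483.80 + 1594.98 = 5204.29
Landed cost (B) = invoice 37741.54 + 5204.29 + duty 7125.35 = 50071.18
Difference = |47051.01 − 50071.18| = 3020.17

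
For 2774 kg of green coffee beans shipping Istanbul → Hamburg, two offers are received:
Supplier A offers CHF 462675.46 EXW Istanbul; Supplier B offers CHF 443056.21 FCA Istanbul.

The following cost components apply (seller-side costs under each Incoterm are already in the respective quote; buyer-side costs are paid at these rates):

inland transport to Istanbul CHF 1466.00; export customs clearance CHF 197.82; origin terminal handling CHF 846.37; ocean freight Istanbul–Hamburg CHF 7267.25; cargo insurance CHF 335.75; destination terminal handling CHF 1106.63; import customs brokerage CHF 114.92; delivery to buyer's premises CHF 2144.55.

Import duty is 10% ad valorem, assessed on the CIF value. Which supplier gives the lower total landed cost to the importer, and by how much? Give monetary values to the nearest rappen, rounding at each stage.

Supplier A (EXW):
CIF value = EXW price + inland to port + export clearance + origin terminal + freight + insurance = 462675.46 + 1466.00 + 197.82 + 846.37 + 7267.25 + 335.75 = 472788.65
Import duty = 472788.65 × 10% = 47278.87
Buyer bears (A): 1466.00 + 197.82 + 846.37 + 7267.25 + 335.75 + 1106.63 + 114.92 + 2144.55 = 13479.29
Landed cost (A) = invoice 462675.46 + 13479.29 + duty 47278.87 = 523433.62
Supplier B (FCA):
CIF value = FCA price + origin terminal + freight + insurance = 443056.21 + 846.37 + 7267.25 + 335.75 = 451505.58
Import duty = 451505.58 × 10% = 45150.56
Buyer bears (B): 846.37 + 7267.25 + 335.75 + 1106.63 + 114.92 + 2144.55 = 11815.47
Landed cost (B) = invoice 443056.21 + 11815.47 + duty 45150.56 = 500022.24
Difference = |523433.62 − 500022.24| = 23411.38

Supplier B is cheaper by CHF 23411.38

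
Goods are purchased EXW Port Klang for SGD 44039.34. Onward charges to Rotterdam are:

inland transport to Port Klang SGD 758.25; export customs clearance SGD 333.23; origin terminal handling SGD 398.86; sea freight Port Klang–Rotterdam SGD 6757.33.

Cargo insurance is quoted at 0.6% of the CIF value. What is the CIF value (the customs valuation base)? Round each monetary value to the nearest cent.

CIF value: SGD 52602.63

Let C be the CIF value. C = EXW price + pre-shipment costs + freight + 0.6% × C
C − 0.6% × C = 44039.34 + 758.25 + 333.23 + 398.86 + 6757.33
0.994 × C = 52287.01
C = 52287.01 / 0.994 = 52602.63
Insurance premium = 0.6% × 52602.63 = 315.62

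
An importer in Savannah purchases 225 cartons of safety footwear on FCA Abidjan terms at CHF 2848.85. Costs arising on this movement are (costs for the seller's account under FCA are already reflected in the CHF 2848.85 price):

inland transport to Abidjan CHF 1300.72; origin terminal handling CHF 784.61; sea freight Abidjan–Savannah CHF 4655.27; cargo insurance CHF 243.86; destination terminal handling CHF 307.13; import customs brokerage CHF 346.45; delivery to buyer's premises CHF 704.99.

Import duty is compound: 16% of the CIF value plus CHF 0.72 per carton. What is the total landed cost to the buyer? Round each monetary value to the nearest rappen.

Total landed cost: CHF 11418.37

FCA: the seller delivers export-cleared goods to the carrier; the buyer bears costs from that point.
Already in the invoice (seller's account under FCA): inland to port — exclude.
CIF value = FCA price + origin terminal + freight + insurance = 2848.85 + 784.61 + 4655.27 + 243.86 = 8532.59
Ad valorem component: 8532.59 × 16% = 1365.21
Specific component: 225 × 0.72 = 162.00
Import duty = 1365.21 + 162.00 = 1527.21
Buyer bears: origin terminal 784.61 + freight 4655.27 + insurance 243.86 + destination terminal 307.13 + brokerage 346.45 + delivery 704.99 + duty 1527.21 = 8569.52
Landed cost = invoice 2848.85 + 8569.52 = 11418.37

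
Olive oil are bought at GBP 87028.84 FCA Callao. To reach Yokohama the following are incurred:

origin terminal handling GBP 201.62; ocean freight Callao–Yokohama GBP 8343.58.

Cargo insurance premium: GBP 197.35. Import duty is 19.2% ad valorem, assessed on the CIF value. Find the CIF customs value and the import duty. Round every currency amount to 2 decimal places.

CIF = FCA price + pre-shipment costs + freight + insurance
CIF = 87028.84 + 201.62 + 8343.58 + 197.35 = 95771.39
Import duty = 95771.39 × 19.2% = 18388.11

CIF value: GBP 95771.39; import duty: GBP 18388.11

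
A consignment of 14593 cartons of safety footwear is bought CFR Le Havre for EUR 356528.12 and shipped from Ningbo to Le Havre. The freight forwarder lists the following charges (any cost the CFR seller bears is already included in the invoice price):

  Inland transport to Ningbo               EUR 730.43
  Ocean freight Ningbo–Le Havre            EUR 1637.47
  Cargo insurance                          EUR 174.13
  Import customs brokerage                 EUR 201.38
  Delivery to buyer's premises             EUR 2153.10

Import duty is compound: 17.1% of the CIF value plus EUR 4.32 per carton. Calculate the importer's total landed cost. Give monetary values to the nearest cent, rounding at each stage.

Total landed cost: EUR 483094.57

CFR: the seller pays costs through ocean freight to the destination port, but not insurance.
Already in the invoice (seller's account under CFR): inland to port, freight — exclude.
CIF value = CFR price + insurance = 356528.12 + 174.13 = 356702.25
Ad valorem component: 356702.25 × 17.1% = 60996.08
Specific component: 14593 × 4.32 = 63041.76
Import duty = 60996.08 + 63041.76 = 124037.84
Buyer bears: insurance 174.13 + brokerage 201.38 + delivery 2153.10 + duty 124037.84 = 126566.45
Landed cost = invoice 356528.12 + 126566.45 = 483094.57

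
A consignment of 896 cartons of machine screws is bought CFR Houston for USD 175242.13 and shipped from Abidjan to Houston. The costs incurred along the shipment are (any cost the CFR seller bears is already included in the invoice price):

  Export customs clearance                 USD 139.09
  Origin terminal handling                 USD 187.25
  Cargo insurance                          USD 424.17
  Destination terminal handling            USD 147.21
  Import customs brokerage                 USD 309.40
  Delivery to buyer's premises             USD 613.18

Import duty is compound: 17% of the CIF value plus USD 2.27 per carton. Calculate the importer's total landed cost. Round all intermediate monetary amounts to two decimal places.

CFR: the seller pays costs through ocean freight to the destination port, but not insurance.
Already in the invoice (seller's account under CFR): export clearance, origin terminal — exclude.
CIF value = CFR price + insurance = 175242.13 + 424.17 = 175666.30
Ad valorem component: 175666.30 × 17% = 29863.27
Specific component: 896 × 2.27 = 2033.92
Import duty = 29863.27 + 2033.92 = 31897.19
Buyer bears: insurance 424.17 + destination terminal 147.21 + brokerage 309.40 + delivery 613.18 + duty 31897.19 = 33391.15
Landed cost = invoice 175242.13 + 33391.15 = 208633.28

Total landed cost: USD 208633.28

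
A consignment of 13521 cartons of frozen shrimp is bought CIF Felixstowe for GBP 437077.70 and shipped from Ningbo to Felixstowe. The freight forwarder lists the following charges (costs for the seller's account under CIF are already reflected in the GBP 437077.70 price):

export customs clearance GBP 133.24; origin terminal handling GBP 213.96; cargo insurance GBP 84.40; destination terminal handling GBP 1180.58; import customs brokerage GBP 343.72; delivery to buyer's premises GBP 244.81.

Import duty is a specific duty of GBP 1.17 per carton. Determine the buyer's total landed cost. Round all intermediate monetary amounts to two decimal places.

Total landed cost: GBP 454666.38

CIF: the seller pays costs through ocean freight and marine insurance to the destination port.
Already in the invoice (seller's account under CIF): export clearance, origin terminal, insurance — exclude.
The CIF price already equals the CIF value: 437077.70
Import duty = 13521 × 1.17 = 15819.57
Buyer bears: destination terminal 1180.58 + brokerage 343.72 + delivery 244.81 + duty 15819.57 = 17588.68
Landed cost = invoice 437077.70 + 17588.68 = 454666.38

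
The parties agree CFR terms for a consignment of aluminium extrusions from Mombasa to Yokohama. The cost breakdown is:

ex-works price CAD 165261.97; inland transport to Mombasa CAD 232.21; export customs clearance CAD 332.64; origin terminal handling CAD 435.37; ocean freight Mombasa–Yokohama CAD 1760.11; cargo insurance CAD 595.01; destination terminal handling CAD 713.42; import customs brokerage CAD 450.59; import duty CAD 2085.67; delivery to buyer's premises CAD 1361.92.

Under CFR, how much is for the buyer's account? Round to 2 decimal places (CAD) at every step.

CFR: the seller pays costs through ocean freight to the destination port, but not insurance.
Seller's account: goods 165261.97 + inland to port 232.21 + export clearance 332.64 + origin terminal 435.37 + freight 1760.11 = 168022.30
Buyer's account: insurance 595.01 + destination terminal 713.42 + brokerage 450.59 + duty 2085.67 + delivery 1361.92 = 5206.61

Buyer's account: CAD 5206.61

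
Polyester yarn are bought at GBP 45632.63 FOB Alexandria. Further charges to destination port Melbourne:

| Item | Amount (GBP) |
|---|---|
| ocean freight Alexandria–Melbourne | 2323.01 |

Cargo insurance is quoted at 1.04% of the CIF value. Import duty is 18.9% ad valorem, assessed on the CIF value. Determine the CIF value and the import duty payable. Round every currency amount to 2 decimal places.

CIF value: GBP 48459.62; import duty: GBP 9158.87

Let C be the CIF value. C = FOB price + freight + 1.04% × C
C − 1.04% × C = 45632.63 + 2323.01
0.9896 × C = 47955.64
C = 47955.64 / 0.9896 = 48459.62
Insurance premium = 1.04% × 48459.62 = 503.98
Import duty = 48459.62 × 18.9% = 9158.87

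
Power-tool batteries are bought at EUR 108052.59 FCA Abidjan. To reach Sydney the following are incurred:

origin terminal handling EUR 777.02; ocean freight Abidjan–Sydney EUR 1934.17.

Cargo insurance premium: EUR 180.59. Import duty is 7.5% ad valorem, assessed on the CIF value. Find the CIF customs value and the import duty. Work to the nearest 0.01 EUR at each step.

CIF value: EUR 110944.37; import duty: EUR 8320.83

CIF = FCA price + pre-shipment costs + freight + insurance
CIF = 108052.59 + 777.02 + 1934.17 + 180.59 = 110944.37
Import duty = 110944.37 × 7.5% = 8320.83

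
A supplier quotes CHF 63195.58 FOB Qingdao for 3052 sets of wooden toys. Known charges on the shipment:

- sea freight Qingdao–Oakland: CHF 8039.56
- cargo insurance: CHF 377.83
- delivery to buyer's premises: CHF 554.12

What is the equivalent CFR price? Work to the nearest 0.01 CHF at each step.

Not relevant to the conversion: insurance, delivery — on the buyer under both terms; not part of either seller's price.
From FOB to CFR, the seller additionally bears: freight.
CFR price = 63195.58 + 8039.56 = 71235.14

CFR price: CHF 71235.14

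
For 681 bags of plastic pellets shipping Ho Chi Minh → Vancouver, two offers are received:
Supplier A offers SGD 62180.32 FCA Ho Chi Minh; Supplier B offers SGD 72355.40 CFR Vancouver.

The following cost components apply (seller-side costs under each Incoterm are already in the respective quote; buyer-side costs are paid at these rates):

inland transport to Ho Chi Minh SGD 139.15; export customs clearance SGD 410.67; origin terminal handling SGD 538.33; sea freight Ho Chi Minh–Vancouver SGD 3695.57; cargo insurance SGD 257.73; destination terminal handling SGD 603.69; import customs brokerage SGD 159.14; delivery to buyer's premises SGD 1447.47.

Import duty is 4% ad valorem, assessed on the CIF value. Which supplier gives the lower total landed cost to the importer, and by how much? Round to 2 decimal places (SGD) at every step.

Supplier A (FCA):
CIF value = FCA price + origin terminal + freight + insurance = 62180.32 + 538.33 + 3695.57 + 257.73 = 66671.95
Import duty = 66671.95 × 4% = 2666.88
Buyer bears (A): 538.33 + 3695.57 + 257.73 + 603.69 + 159.14 + 1447.47 = 6701.93
Landed cost (A) = invoice 62180.32 + 6701.93 + duty 2666.88 = 71549.13
Supplier B (CFR):
CIF value = CFR price + insurance = 72355.40 + 257.73 = 72613.13
Import duty = 72613.13 × 4% = 2904.53
Buyer bears (B): 257.73 + 603.69 + 159.14 + 1447.47 = 2468.03
Landed cost (B) = invoice 72355.40 + 2468.03 + duty 2904.53 = 77727.96
Difference = |71549.13 − 77727.96| = 6178.83

Supplier A is cheaper by SGD 6178.83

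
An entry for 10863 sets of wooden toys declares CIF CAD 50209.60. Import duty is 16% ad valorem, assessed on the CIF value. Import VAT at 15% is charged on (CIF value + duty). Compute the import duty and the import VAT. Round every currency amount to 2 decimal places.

Import duty = 50209.60 × 16% = 8033.54
VAT base = CIF + duty = 50209.60 + 8033.54 = 58243.14
Import VAT = 58243.14 × 15% = 8736.47

Import duty: CAD 8033.54; import VAT: CAD 8736.47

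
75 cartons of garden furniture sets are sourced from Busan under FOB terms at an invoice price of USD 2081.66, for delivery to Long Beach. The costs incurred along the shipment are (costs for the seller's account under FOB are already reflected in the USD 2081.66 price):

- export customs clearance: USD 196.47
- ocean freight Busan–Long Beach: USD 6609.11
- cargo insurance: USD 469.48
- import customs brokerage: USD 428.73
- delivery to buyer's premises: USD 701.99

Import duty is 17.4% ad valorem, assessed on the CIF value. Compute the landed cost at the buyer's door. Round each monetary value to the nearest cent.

FOB: the seller bears costs until goods are on board at the origin port; the buyer bears freight, insurance and all costs thereafter.
Already in the invoice (seller's account under FOB): export clearance — exclude.
CIF value = FOB price + freight + insurance = 2081.66 + 6609.11 + 469.48 = 9160.25
Import duty = 9160.25 × 17.4% = 1593.88
Buyer bears: freight 6609.11 + insurance 469.48 + brokerage 428.73 + delivery 701.99 + duty 1593.88 = 9803.19
Landed cost = invoice 2081.66 + 9803.19 = 11884.85

Total landed cost: USD 11884.85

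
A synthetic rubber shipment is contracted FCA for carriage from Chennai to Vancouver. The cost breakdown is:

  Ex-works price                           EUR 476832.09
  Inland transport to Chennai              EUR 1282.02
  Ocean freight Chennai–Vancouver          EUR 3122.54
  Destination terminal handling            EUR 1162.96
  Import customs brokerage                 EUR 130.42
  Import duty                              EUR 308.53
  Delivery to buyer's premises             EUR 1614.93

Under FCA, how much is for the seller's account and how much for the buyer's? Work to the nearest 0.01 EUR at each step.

FCA: the seller delivers export-cleared goods to the carrier; the buyer bears costs from that point.
Seller's account: goods 476832.09 + inland to port 1282.02 = 478114.11
Buyer's account: freight 3122.54 + destination terminal 1162.96 + brokerage 130.42 + duty 308.53 + delivery 1614.93 = 6339.38

Seller: EUR 478114.11; buyer: EUR 6339.38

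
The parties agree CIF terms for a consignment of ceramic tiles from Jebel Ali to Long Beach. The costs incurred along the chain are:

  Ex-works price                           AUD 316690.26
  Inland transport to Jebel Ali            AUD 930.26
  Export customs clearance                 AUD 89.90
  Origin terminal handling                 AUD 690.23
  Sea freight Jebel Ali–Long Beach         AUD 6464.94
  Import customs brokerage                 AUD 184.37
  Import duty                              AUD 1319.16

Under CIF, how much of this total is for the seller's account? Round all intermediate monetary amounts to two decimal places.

CIF: the seller pays costs through ocean freight and marine insurance to the destination port.
Seller's account: goods 316690.26 + inland to port 930.26 + export clearance 89.90 + origin terminal 690.23 + freight 6464.94 = 324865.59
Buyer's account: brokerage 184.37 + duty 1319.16 = 1503.53

Seller's account: AUD 324865.59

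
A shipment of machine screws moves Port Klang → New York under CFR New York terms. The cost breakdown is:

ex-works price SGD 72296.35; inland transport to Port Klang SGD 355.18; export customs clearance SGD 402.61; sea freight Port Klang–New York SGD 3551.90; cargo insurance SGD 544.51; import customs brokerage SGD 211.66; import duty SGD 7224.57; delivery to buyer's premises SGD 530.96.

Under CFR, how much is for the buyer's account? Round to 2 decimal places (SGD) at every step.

CFR: the seller pays costs through ocean freight to the destination port, but not insurance.
Seller's account: goods 72296.35 + inland to port 355.18 + export clearance 402.61 + freight 3551.90 = 76606.04
Buyer's account: insurance 544.51 + brokerage 211.66 + duty 7224.57 + delivery 530.96 = 8511.70

Buyer's account: SGD 8511.70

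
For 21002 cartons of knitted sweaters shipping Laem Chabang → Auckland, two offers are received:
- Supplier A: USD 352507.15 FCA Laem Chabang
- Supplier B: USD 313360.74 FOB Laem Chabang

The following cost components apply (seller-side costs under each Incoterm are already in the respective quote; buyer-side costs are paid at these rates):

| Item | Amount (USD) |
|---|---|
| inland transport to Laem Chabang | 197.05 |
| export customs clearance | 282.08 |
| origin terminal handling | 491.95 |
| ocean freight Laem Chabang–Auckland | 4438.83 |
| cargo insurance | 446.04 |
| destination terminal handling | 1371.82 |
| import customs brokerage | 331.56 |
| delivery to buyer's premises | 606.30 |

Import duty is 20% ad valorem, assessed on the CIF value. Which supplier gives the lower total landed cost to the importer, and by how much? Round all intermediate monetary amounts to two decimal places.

Supplier B is cheaper by USD 47566.03

Supplier A (FCA):
CIF value = FCA price + origin terminal + freight + insurance = 352507.15 + 491.95 + 4438.83 + 446.04 = 357883.97
Import duty = 357883.97 × 20% = 71576.79
Buyer bears (A): 491.95 + 4438.83 + 446.04 + 1371.82 + 331.56 + 606.30 = 7686.50
Landed cost (A) = invoice 352507.15 + 7686.50 + duty 71576.79 = 431770.44
Supplier B (FOB):
CIF value = FOB price + freight + insurance = 313360.74 + 4438.83 + 446.04 = 318245.61
Import duty = 318245.61 × 20% = 63649.12
Buyer bears (B): 4438.83 + 446.04 + 1371.82 + 331.56 + 606.30 = 7194.55
Landed cost (B) = invoice 313360.74 + 7194.55 + duty 63649.12 = 384204.41
Difference = |431770.44 − 384204.41| = 47566.03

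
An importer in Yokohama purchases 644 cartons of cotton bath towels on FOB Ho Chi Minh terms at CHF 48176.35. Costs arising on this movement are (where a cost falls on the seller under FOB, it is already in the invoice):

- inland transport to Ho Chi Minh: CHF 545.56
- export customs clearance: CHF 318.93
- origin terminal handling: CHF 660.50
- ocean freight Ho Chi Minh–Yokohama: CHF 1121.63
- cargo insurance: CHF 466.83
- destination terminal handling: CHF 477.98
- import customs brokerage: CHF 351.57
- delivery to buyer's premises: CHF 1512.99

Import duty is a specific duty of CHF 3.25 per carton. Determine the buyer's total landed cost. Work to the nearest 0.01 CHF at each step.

Total landed cost: CHF 54200.35

FOB: the seller bears costs until goods are on board at the origin port; the buyer bears freight, insurance and all costs thereafter.
Already in the invoice (seller's account under FOB): inland to port, export clearance, origin terminal — exclude.
CIF value = FOB price + freight + insurance = 48176.35 + 1121.63 + 466.83 = 49764.81
Import duty = 644 × 3.25 = 2093.00
Buyer bears: freight 1121.63 + insurance 466.83 + destination terminal 477.98 + brokerage 351.57 + delivery 1512.99 + duty 2093.00 = 6024.00
Landed cost = invoice 48176.35 + 6024.00 = 54200.35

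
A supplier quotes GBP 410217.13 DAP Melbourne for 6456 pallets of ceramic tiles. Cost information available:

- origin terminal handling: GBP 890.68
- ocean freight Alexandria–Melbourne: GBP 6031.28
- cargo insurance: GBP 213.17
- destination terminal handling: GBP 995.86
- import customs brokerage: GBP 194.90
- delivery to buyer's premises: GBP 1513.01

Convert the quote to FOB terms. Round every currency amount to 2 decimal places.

Not relevant to the conversion: origin terminal — on the seller under both DAP and FOB; already in the DAP price and stays in the FOB price. brokerage — on the buyer under both terms; not part of either seller's price.
From DAP to FOB, the seller no longer bears: freight, insurance, destination terminal, delivery.
FOB price = 410217.13 − 6031.28 − 213.17 − 995.86 − 1513.01 = 401463.81

FOB price: GBP 401463.81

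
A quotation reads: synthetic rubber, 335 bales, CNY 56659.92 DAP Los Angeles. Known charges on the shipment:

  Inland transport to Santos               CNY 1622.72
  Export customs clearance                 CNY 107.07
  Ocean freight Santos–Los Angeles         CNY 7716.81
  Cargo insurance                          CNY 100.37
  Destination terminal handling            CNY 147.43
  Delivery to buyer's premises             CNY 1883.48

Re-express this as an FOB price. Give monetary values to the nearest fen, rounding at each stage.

Not relevant to the conversion: inland to port, export clearance — on the seller under both DAP and FOB; already in the DAP price and stays in the FOB price.
From DAP to FOB, the seller no longer bears: freight, insurance, destination terminal, delivery.
FOB price = 56659.92 − 7716.81 − 100.37 − 147.43 − 1883.48 = 46811.83

FOB price: CNY 46811.83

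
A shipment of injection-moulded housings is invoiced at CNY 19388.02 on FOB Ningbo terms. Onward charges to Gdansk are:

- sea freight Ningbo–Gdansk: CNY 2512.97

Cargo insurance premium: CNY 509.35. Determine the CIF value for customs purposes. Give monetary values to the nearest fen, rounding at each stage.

CIF = FOB price + freight + insurance
CIF = 19388.02 + 2512.97 + 509.35 = 22410.34

CIF value: CNY 22410.34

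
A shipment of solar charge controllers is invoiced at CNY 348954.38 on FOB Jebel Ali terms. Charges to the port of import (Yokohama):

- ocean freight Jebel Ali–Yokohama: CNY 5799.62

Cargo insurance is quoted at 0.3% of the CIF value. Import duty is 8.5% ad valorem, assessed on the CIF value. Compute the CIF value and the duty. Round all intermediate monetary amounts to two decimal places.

CIF value: CNY 355821.46; import duty: CNY 30244.82

Let C be the CIF value. C = FOB price + freight + 0.3% × C
C − 0.3% × C = 348954.38 + 5799.62
0.997 × C = 354754.00
C = 354754.00 / 0.997 = 355821.46
Insurance premium = 0.3% × 355821.46 = 1067.46
Import duty = 355821.46 × 8.5% = 30244.82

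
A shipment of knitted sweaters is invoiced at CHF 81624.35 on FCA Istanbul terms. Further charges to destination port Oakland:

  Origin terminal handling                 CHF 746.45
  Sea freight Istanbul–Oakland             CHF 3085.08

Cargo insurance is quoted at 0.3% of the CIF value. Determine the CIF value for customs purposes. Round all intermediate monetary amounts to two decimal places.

CIF value: CHF 85713.02

Let C be the CIF value. C = FCA price + pre-shipment costs + freight + 0.3% × C
C − 0.3% × C = 81624.35 + 746.45 + 3085.08
0.997 × C = 85455.88
C = 85455.88 / 0.997 = 85713.02
Insurance premium = 0.3% × 85713.02 = 257.14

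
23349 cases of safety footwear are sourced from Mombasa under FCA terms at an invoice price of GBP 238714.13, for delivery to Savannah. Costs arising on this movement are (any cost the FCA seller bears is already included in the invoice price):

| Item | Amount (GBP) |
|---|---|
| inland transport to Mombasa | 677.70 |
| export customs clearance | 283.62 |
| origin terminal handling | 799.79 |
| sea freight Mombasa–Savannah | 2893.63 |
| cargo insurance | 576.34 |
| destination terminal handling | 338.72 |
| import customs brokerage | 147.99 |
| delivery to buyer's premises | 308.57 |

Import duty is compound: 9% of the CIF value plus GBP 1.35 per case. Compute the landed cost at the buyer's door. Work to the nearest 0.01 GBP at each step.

FCA: the seller delivers export-cleared goods to the carrier; the buyer bears costs from that point.
Already in the invoice (seller's account under FCA): inland to port, export clearance — exclude.
CIF value = FCA price + origin terminal + freight + insurance = 238714.13 + 799.79 + 2893.63 + 576.34 = 242983.89
Ad valorem component: 242983.89 × 9% = 21868.55
Specific component: 23349 × 1.35 = 31521.15
Import duty = 21868.55 + 31521.15 = 53389.70
Buyer bears: origin terminal 799.79 + freight 2893.63 + insurance 576.34 + destination terminal 338.72 + brokerage 147.99 + delivery 308.57 + duty 53389.70 = 58454.74
Landed cost = invoice 238714.13 + 58454.74 = 297168.87

Total landed cost: GBP 297168.87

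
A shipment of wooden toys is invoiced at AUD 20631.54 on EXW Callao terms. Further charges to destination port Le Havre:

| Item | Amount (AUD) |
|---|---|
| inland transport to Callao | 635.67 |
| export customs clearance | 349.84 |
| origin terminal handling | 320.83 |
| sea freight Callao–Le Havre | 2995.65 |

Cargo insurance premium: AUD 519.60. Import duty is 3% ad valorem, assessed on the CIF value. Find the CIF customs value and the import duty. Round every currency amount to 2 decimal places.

CIF value: AUD 25453.13; import duty: AUD 763.59

CIF = EXW price + pre-shipment costs + freight + insurance
CIF = 20631.54 + 635.67 + 349.84 + 320.83 + 2995.65 + 519.60 = 25453.13
Import duty = 25453.13 × 3% = 763.59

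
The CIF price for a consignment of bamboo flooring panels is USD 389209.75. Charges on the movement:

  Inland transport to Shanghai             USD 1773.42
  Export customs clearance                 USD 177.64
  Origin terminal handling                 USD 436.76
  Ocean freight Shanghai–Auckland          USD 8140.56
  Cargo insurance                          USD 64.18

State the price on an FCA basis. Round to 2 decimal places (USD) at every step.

FCA price: USD 380568.25

Not relevant to the conversion: export clearance, inland to port — on the seller under both CIF and FCA; already in the CIF price and stays in the FCA price.
From CIF to FCA, the seller no longer bears: origin terminal, freight, insurance.
FCA price = 389209.75 − 436.76 − 8140.56 − 64.18 = 380568.25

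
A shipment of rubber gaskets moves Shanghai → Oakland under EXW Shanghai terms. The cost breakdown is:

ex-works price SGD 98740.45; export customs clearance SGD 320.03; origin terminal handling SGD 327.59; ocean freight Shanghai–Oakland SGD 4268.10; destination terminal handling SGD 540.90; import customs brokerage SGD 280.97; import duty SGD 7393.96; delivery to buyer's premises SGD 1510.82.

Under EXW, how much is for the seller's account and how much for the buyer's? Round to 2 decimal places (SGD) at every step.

Seller: SGD 98740.45; buyer: SGD 14642.37

EXW: the seller makes goods available at their premises; the buyer bears all onward costs.
Seller's account: goods 98740.45 = 98740.45
Buyer's account: export clearance 320.03 + origin terminal 327.59 + freight 4268.10 + destination terminal 540.90 + brokerage 280.97 + duty 7393.96 + delivery 1510.82 = 14642.37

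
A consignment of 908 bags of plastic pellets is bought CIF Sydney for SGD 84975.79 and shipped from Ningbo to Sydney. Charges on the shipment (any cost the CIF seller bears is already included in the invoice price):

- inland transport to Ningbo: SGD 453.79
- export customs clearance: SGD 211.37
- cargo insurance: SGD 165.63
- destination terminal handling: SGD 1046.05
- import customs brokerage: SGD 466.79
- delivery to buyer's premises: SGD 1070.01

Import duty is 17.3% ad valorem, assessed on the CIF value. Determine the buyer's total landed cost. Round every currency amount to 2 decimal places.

Total landed cost: SGD 102259.45

CIF: the seller pays costs through ocean freight and marine insurance to the destination port.
Already in the invoice (seller's account under CIF): inland to port, export clearance, insurance — exclude.
The CIF price already equals the CIF value: 84975.79
Import duty = 84975.79 × 17.3% = 14700.81
Buyer bears: destination terminal 1046.05 + brokerage 466.79 + delivery 1070.01 + duty 14700.81 = 17283.66
Landed cost = invoice 84975.79 + 17283.66 = 102259.45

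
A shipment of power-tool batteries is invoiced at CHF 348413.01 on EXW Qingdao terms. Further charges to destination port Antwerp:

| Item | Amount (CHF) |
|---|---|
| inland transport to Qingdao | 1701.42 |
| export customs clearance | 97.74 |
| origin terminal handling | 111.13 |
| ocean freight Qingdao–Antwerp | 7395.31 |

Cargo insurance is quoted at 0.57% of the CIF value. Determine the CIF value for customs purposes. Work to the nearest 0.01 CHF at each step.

Let C be the CIF value. C = EXW price + pre-shipment costs + freight + 0.57% × C
C − 0.57% × C = 348413.01 + 1701.42 + 97.74 + 111.13 + 7395.31
0.9943 × C = 357718.61
C = 357718.61 / 0.9943 = 359769.29
Insurance premium = 0.57% × 359769.29 = 2050.68

CIF value: CHF 359769.29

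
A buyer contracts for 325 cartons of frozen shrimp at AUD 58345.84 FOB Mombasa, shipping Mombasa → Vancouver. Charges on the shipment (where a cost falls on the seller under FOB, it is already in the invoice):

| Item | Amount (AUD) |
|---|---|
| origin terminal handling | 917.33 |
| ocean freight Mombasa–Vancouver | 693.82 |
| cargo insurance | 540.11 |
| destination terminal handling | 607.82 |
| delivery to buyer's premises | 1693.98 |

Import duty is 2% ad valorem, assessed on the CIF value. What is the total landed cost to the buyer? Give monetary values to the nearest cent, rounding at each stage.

FOB: the seller bears costs until goods are on board at the origin port; the buyer bears freight, insurance and all costs thereafter.
Already in the invoice (seller's account under FOB): origin terminal — exclude.
CIF value = FOB price + freight + insurance = 58345.84 + 693.82 + 540.11 = 59579.77
Import duty = 59579.77 × 2% = 1191.60
Buyer bears: freight 693.82 + insurance 540.11 + destination terminal 607.82 + delivery 1693.98 + duty 1191.60 = 4727.33
Landed cost = invoice 58345.84 + 4727.33 = 63073.17

Total landed cost: AUD 63073.17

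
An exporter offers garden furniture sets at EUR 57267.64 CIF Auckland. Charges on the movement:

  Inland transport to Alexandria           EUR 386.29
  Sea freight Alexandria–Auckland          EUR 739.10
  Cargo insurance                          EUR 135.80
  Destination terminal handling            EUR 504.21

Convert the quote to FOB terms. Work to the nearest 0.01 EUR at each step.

FOB price: EUR 56392.74

Not relevant to the conversion: inland to port — on the seller under both CIF and FOB; already in the CIF price and stays in the FOB price. destination terminal — on the buyer under both terms; not part of either seller's price.
From CIF to FOB, the seller no longer bears: freight, insurance.
FOB price = 57267.64 − 739.10 − 135.80 = 56392.74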